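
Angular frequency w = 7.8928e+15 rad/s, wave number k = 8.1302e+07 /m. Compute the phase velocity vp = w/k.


vp = w / k
= 7.8928e+15 / 8.1302e+07
= 9.7080e+07 m/s

9.7080e+07


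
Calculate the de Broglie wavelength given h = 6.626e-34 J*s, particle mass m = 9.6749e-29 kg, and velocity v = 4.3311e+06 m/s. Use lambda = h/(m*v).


lambda = h / (m * v)
= 6.626e-34 / (9.6749e-29 * 4.3311e+06)
= 6.626e-34 / 4.1903e-22
= 1.5813e-12 m

1.5813e-12


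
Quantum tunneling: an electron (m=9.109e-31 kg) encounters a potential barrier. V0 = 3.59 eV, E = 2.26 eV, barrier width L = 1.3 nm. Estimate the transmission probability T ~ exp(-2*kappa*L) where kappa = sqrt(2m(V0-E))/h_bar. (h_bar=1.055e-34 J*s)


V0 - E = 1.33 eV = 2.1307e-19 J
kappa = sqrt(2 * m * (V0-E)) / h_bar
= sqrt(2 * 9.109e-31 * 2.1307e-19) / 1.055e-34
= 5.9055e+09 /m
2*kappa*L = 2 * 5.9055e+09 * 1.3e-9
= 15.3542
T = exp(-15.3542) = 2.146537e-07

2.146537e-07


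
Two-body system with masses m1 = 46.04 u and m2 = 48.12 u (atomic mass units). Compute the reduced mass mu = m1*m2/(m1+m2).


mu = m1 * m2 / (m1 + m2)
= 46.04 * 48.12 / (46.04 + 48.12)
= 2215.4448 / 94.16
= 23.5285 u

23.5285


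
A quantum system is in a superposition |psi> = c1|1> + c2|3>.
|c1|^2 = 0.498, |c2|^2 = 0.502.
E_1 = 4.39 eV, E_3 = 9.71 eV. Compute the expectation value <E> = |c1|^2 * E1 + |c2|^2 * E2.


<E> = |c1|^2 * E1 + |c2|^2 * E2
= 0.498 * 4.39 + 0.502 * 9.71
= 2.1862 + 4.8744
= 7.0606 eV

7.0606


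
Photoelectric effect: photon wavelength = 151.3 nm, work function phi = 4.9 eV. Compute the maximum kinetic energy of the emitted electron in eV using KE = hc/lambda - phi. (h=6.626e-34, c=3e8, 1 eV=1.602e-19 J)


E_photon = hc / lambda
= (6.626e-34)(3e8) / (151.3e-9)
= 1.3138e-18 J
= 8.2011 eV
KE = E_photon - phi
= 8.2011 - 4.9
= 3.3011 eV

3.3011


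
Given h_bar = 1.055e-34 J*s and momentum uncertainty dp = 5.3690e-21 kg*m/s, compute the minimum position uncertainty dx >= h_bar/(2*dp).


dx = h_bar / (2 * dp)
= 1.055e-34 / (2 * 5.3690e-21)
= 1.055e-34 / 1.0738e-20
= 9.8249e-15 m

9.8249e-15


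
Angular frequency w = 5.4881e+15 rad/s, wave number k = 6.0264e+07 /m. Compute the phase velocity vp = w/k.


vp = w / k
= 5.4881e+15 / 6.0264e+07
= 9.1068e+07 m/s

9.1068e+07


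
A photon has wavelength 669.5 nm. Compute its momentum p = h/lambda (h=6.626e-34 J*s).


p = h / lambda
= 6.626e-34 / (669.5e-9)
= 6.626e-34 / 6.6950e-07
= 9.8969e-28 kg*m/s

9.8969e-28


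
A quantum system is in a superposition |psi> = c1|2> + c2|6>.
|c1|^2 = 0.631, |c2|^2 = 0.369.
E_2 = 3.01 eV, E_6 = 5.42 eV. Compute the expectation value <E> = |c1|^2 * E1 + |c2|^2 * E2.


<E> = |c1|^2 * E1 + |c2|^2 * E2
= 0.631 * 3.01 + 0.369 * 5.42
= 1.8993 + 2.0
= 3.8993 eV

3.8993


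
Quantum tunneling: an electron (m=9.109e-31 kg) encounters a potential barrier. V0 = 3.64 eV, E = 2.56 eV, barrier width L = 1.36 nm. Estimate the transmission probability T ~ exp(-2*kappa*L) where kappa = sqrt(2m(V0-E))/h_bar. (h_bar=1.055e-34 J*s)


V0 - E = 1.08 eV = 1.7302e-19 J
kappa = sqrt(2 * m * (V0-E)) / h_bar
= sqrt(2 * 9.109e-31 * 1.7302e-19) / 1.055e-34
= 5.3216e+09 /m
2*kappa*L = 2 * 5.3216e+09 * 1.36e-9
= 14.4747
T = exp(-14.4747) = 5.172643e-07

5.172643e-07


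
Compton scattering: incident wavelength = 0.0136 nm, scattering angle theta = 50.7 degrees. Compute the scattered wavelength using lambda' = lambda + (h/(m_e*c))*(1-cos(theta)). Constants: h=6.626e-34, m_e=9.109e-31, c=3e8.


Compton wavelength: h/(m_e*c) = 2.4247e-12 m
d_lambda = 2.4247e-12 * (1 - cos(50.7 deg))
= 2.4247e-12 * 0.366619
= 8.8894e-13 m = 0.000889 nm
lambda' = 0.0136 + 0.000889
= 0.014489 nm

0.014489


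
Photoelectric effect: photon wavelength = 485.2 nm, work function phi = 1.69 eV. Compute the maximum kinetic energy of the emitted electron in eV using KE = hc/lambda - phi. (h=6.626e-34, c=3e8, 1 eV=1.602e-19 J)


E_photon = hc / lambda
= (6.626e-34)(3e8) / (485.2e-9)
= 4.0969e-19 J
= 2.5573 eV
KE = E_photon - phi
= 2.5573 - 1.69
= 0.8673 eV

0.8673


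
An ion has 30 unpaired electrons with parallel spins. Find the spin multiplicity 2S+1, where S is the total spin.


Total spin S = N * (1/2) = 30 * 0.5 = 15.0
Spin multiplicity = 2S + 1
= 2 * 15.0 + 1
= 31

31


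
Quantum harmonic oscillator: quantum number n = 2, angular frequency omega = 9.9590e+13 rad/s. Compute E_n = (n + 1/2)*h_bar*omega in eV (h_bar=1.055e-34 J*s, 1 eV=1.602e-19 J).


E = (n + 1/2) * h_bar * omega
= (2 + 0.5) * 1.055e-34 * 9.9590e+13
= 2.5 * 1.0507e-20
= 2.6267e-20 J
= 0.164 eV

0.164


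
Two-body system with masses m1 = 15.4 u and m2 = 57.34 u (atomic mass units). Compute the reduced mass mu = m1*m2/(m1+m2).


mu = m1 * m2 / (m1 + m2)
= 15.4 * 57.34 / (15.4 + 57.34)
= 883.036 / 72.74
= 12.1396 u

12.1396


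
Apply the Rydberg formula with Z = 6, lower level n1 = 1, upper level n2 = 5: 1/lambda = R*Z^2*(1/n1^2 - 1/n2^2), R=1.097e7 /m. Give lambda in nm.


1/lambda = R * Z^2 * (1/n1^2 - 1/n2^2)
= 1.097e7 * 6^2 * (1/1^2 - 1/5^2)
= 1.097e7 * 36 * (1.0 - 0.04)
= 3.7912e+08 /m
lambda = 1 / 3.7912e+08
= 2.6377 nm

2.6377


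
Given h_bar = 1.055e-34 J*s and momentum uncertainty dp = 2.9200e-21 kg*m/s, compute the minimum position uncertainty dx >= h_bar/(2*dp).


dx = h_bar / (2 * dp)
= 1.055e-34 / (2 * 2.9200e-21)
= 1.055e-34 / 5.8400e-21
= 1.8065e-14 m

1.8065e-14


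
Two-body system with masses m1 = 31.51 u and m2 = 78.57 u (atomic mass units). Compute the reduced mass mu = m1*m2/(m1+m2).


mu = m1 * m2 / (m1 + m2)
= 31.51 * 78.57 / (31.51 + 78.57)
= 2475.7407 / 110.08
= 22.4904 u

22.4904


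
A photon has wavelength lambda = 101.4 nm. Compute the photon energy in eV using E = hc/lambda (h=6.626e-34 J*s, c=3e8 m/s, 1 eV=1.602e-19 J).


E = hc / lambda
= (6.626e-34)(3e8) / (101.4e-9)
= 1.9878e-25 / 1.0140e-07
= 1.9604e-18 J
Converting to eV: 1.9604e-18 / 1.602e-19
= 12.2369 eV

12.2369


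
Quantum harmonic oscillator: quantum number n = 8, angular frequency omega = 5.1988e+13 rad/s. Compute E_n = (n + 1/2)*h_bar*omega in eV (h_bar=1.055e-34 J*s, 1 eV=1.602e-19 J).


E = (n + 1/2) * h_bar * omega
= (8 + 0.5) * 1.055e-34 * 5.1988e+13
= 8.5 * 5.4847e-21
= 4.6620e-20 J
= 0.291 eV

0.291


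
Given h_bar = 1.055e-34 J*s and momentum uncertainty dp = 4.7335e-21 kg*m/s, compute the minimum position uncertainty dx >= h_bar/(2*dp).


dx = h_bar / (2 * dp)
= 1.055e-34 / (2 * 4.7335e-21)
= 1.055e-34 / 9.4670e-21
= 1.1144e-14 m

1.1144e-14


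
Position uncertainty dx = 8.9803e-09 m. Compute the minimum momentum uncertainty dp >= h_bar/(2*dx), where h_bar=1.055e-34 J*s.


dp = h_bar / (2 * dx)
= 1.055e-34 / (2 * 8.9803e-09)
= 1.055e-34 / 1.7961e-08
= 5.8740e-27 kg*m/s

5.8740e-27


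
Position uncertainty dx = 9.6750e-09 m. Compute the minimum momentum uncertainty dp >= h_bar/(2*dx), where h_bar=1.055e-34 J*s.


dp = h_bar / (2 * dx)
= 1.055e-34 / (2 * 9.6750e-09)
= 1.055e-34 / 1.9350e-08
= 5.4522e-27 kg*m/s

5.4522e-27


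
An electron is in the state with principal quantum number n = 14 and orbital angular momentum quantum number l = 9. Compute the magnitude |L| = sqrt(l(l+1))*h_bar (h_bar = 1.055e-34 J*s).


L = sqrt(l*(l+1)) * h_bar
= sqrt(9 * 10) * 1.055e-34
= sqrt(90) * 1.055e-34
= 9.4868 * 1.055e-34
= 1.0009e-33 J*s

1.0009e-33


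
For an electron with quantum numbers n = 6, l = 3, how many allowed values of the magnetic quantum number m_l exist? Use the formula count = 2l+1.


m_l ranges from -l to +l in integer steps
So m_l goes from -3 to +3
Count = 2l + 1 = 2*3 + 1
= 7

7


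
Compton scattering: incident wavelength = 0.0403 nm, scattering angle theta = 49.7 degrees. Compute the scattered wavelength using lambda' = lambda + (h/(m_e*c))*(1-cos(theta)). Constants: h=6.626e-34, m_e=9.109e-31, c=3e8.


Compton wavelength: h/(m_e*c) = 2.4247e-12 m
d_lambda = 2.4247e-12 * (1 - cos(49.7 deg))
= 2.4247e-12 * 0.35321
= 8.5643e-13 m = 0.000856 nm
lambda' = 0.0403 + 0.000856
= 0.041156 nm

0.041156


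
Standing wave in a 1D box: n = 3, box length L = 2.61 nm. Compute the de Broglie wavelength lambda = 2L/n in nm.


lambda = 2L / n
= 2 * 2.61 / 3
= 5.22 / 3
= 1.74 nm

1.74


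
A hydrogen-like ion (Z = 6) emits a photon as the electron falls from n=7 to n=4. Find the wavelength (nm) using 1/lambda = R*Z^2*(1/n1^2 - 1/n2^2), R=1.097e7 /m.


1/lambda = R * Z^2 * (1/n1^2 - 1/n2^2)
= 1.097e7 * 6^2 * (1/4^2 - 1/7^2)
= 1.097e7 * 36 * (0.0625 - 0.020408)
= 1.6623e+07 /m
lambda = 1 / 1.6623e+07
= 60.1579 nm

60.1579


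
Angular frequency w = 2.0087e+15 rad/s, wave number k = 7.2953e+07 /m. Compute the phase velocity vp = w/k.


vp = w / k
= 2.0087e+15 / 7.2953e+07
= 2.7534e+07 m/s

2.7534e+07


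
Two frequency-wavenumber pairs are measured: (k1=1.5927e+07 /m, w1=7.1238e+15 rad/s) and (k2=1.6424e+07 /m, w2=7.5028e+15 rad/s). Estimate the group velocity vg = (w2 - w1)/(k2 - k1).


vg = (w2 - w1) / (k2 - k1)
= (7.5028e+15 - 7.1238e+15) / (1.6424e+07 - 1.5927e+07)
= 3.7900e+14 / 4.9700e+05
= 7.6258e+08 m/s

7.6258e+08


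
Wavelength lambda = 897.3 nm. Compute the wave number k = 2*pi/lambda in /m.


k = 2 * pi / lambda
= 6.2832 / (897.3e-9)
= 6.2832 / 8.9730e-07
= 7.0023e+06 /m

7.0023e+06


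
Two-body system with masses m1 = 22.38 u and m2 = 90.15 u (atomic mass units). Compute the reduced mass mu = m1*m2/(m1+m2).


mu = m1 * m2 / (m1 + m2)
= 22.38 * 90.15 / (22.38 + 90.15)
= 2017.557 / 112.53
= 17.9291 u

17.9291


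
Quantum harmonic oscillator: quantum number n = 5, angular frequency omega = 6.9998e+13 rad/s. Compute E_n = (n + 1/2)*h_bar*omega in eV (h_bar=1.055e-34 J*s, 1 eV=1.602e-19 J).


E = (n + 1/2) * h_bar * omega
= (5 + 0.5) * 1.055e-34 * 6.9998e+13
= 5.5 * 7.3848e-21
= 4.0616e-20 J
= 0.2535 eV

0.2535


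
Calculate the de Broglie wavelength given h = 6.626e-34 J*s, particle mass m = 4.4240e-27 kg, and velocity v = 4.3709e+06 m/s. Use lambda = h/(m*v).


lambda = h / (m * v)
= 6.626e-34 / (4.4240e-27 * 4.3709e+06)
= 6.626e-34 / 1.9337e-20
= 3.4266e-14 m

3.4266e-14


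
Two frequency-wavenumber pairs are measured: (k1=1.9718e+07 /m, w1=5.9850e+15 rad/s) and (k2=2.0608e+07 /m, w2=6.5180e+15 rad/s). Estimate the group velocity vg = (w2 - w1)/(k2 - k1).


vg = (w2 - w1) / (k2 - k1)
= (6.5180e+15 - 5.9850e+15) / (2.0608e+07 - 1.9718e+07)
= 5.3300e+14 / 8.9000e+05
= 5.9888e+08 m/s

5.9888e+08


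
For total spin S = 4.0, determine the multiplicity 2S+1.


Spin multiplicity = 2S + 1
= 2 * 4.0 + 1
= 8.0 + 1
= 9

9


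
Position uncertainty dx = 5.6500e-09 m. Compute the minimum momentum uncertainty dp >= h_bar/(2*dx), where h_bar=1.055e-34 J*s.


dp = h_bar / (2 * dx)
= 1.055e-34 / (2 * 5.6500e-09)
= 1.055e-34 / 1.1300e-08
= 9.3363e-27 kg*m/s

9.3363e-27


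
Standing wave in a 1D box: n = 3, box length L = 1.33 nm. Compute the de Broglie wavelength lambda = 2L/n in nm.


lambda = 2L / n
= 2 * 1.33 / 3
= 2.66 / 3
= 0.8867 nm

0.8867


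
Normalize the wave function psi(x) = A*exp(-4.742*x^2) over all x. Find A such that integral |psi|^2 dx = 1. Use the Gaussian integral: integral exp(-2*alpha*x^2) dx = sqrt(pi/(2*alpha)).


integral |psi|^2 dx = A^2 * sqrt(pi/(2*alpha)) = 1
A^2 = sqrt(2*alpha/pi)
= sqrt(2 * 4.742 / pi)
= 1.737484
A = sqrt(1.737484)
= 1.3181

1.3181


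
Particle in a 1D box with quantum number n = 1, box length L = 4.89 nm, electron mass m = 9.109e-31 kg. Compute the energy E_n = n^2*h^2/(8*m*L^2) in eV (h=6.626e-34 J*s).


E = n^2 * h^2 / (8 * m * L^2)
= 1^2 * (6.626e-34)^2 / (8 * 9.109e-31 * (4.89e-9)^2)
= 1 * 4.3904e-67 / (8 * 9.109e-31 * 2.3912e-17)
= 2.5196e-21 J
= 0.0157 eV

0.0157


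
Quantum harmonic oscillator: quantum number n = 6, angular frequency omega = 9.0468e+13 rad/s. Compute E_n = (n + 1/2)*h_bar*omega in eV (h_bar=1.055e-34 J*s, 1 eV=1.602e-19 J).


E = (n + 1/2) * h_bar * omega
= (6 + 0.5) * 1.055e-34 * 9.0468e+13
= 6.5 * 9.5444e-21
= 6.2038e-20 J
= 0.3873 eV

0.3873


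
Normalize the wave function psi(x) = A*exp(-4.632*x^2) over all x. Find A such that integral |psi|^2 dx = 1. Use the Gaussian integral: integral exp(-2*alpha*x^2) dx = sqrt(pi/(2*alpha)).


integral |psi|^2 dx = A^2 * sqrt(pi/(2*alpha)) = 1
A^2 = sqrt(2*alpha/pi)
= sqrt(2 * 4.632 / pi)
= 1.717214
A = sqrt(1.717214)
= 1.3104

1.3104


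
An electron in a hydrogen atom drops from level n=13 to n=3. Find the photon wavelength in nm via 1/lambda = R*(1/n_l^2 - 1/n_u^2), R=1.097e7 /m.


1/lambda = R * (1/n_l^2 - 1/n_u^2)
= 1.097e7 * (1/3^2 - 1/13^2)
= 1.097e7 * (0.111111 - 0.005917)
= 1.097e7 * 0.105194
= 1.1540e+06 /m
lambda = 1 / 1.1540e+06 = 866.5679 nm

866.5679


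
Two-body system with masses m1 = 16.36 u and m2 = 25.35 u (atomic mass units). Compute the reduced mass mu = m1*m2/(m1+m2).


mu = m1 * m2 / (m1 + m2)
= 16.36 * 25.35 / (16.36 + 25.35)
= 414.726 / 41.71
= 9.9431 u

9.9431


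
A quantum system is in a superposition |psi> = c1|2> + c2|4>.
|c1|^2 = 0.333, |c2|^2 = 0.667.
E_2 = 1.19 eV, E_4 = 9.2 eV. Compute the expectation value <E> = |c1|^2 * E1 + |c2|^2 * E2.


<E> = |c1|^2 * E1 + |c2|^2 * E2
= 0.333 * 1.19 + 0.667 * 9.2
= 0.3963 + 6.1364
= 6.5327 eV

6.5327


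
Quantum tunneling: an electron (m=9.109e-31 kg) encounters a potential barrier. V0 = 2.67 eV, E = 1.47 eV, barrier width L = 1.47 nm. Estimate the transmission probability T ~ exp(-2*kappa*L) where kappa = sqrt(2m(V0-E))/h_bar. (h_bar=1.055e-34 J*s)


V0 - E = 1.2 eV = 1.9224e-19 J
kappa = sqrt(2 * m * (V0-E)) / h_bar
= sqrt(2 * 9.109e-31 * 1.9224e-19) / 1.055e-34
= 5.6094e+09 /m
2*kappa*L = 2 * 5.6094e+09 * 1.47e-9
= 16.4918
T = exp(-16.4918) = 6.882055e-08

6.882055e-08


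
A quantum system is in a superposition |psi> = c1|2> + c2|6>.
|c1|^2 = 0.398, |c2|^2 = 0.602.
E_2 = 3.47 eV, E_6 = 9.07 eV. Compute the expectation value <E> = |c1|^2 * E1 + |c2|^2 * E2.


<E> = |c1|^2 * E1 + |c2|^2 * E2
= 0.398 * 3.47 + 0.602 * 9.07
= 1.3811 + 5.4601
= 6.8412 eV

6.8412


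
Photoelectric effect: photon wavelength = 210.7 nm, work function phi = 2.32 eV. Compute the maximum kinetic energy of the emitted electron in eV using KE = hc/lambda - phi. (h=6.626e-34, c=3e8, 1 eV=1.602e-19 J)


E_photon = hc / lambda
= (6.626e-34)(3e8) / (210.7e-9)
= 9.4343e-19 J
= 5.8891 eV
KE = E_photon - phi
= 5.8891 - 2.32
= 3.5691 eV

3.5691


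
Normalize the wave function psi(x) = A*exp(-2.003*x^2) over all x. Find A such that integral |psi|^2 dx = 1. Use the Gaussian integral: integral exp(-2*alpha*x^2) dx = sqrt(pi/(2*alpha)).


integral |psi|^2 dx = A^2 * sqrt(pi/(2*alpha)) = 1
A^2 = sqrt(2*alpha/pi)
= sqrt(2 * 2.003 / pi)
= 1.129225
A = sqrt(1.129225)
= 1.0627

1.0627


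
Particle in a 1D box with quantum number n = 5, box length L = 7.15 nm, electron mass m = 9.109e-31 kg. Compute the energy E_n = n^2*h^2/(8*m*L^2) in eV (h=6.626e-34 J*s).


E = n^2 * h^2 / (8 * m * L^2)
= 5^2 * (6.626e-34)^2 / (8 * 9.109e-31 * (7.15e-9)^2)
= 25 * 4.3904e-67 / (8 * 9.109e-31 * 5.1123e-17)
= 2.9463e-20 J
= 0.1839 eV

0.1839


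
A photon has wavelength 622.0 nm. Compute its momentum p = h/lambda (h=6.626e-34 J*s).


p = h / lambda
= 6.626e-34 / (622.0e-9)
= 6.626e-34 / 6.2200e-07
= 1.0653e-27 kg*m/s

1.0653e-27


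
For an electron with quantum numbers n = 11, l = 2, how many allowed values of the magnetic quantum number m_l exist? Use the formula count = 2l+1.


m_l ranges from -l to +l in integer steps
So m_l goes from -2 to +2
Count = 2l + 1 = 2*2 + 1
= 5

5


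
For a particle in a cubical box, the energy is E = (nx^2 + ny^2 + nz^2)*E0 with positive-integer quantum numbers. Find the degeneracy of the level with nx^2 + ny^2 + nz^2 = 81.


Enumerate all (nx, ny, nz) with nx^2 + ny^2 + nz^2 = 81:
(1,4,8)
(1,8,4)
(3,6,6)
(4,1,8)
(4,4,7)
(4,7,4)
(4,8,1)
(6,3,6)
(6,6,3)
(7,4,4)
(8,1,4)
(8,4,1)
Total degeneracy = 12

12


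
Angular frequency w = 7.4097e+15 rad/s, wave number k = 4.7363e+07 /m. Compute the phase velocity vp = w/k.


vp = w / k
= 7.4097e+15 / 4.7363e+07
= 1.5644e+08 m/s

1.5644e+08


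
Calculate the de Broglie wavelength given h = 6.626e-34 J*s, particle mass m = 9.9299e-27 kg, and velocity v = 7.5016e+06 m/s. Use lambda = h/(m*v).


lambda = h / (m * v)
= 6.626e-34 / (9.9299e-27 * 7.5016e+06)
= 6.626e-34 / 7.4490e-20
= 8.8951e-15 m

8.8951e-15


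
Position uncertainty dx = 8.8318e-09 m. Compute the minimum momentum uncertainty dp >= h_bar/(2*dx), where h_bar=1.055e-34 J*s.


dp = h_bar / (2 * dx)
= 1.055e-34 / (2 * 8.8318e-09)
= 1.055e-34 / 1.7664e-08
= 5.9727e-27 kg*m/s

5.9727e-27


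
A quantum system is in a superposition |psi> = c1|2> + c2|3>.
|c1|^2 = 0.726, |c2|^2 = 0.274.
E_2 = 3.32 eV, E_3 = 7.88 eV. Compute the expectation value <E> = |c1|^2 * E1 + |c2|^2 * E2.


<E> = |c1|^2 * E1 + |c2|^2 * E2
= 0.726 * 3.32 + 0.274 * 7.88
= 2.4103 + 2.1591
= 4.5694 eV

4.5694


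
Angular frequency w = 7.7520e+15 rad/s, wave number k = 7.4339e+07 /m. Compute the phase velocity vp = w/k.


vp = w / k
= 7.7520e+15 / 7.4339e+07
= 1.0428e+08 m/s

1.0428e+08


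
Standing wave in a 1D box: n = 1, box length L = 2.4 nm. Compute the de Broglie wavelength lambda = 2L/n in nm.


lambda = 2L / n
= 2 * 2.4 / 1
= 4.8 / 1
= 4.8 nm

4.8


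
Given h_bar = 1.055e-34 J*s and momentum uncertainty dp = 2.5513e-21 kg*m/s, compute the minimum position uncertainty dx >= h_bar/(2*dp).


dx = h_bar / (2 * dp)
= 1.055e-34 / (2 * 2.5513e-21)
= 1.055e-34 / 5.1026e-21
= 2.0676e-14 m

2.0676e-14


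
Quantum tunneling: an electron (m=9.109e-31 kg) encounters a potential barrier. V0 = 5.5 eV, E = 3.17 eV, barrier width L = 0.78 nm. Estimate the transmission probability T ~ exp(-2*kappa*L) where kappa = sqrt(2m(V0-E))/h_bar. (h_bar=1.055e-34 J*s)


V0 - E = 2.33 eV = 3.7327e-19 J
kappa = sqrt(2 * m * (V0-E)) / h_bar
= sqrt(2 * 9.109e-31 * 3.7327e-19) / 1.055e-34
= 7.8164e+09 /m
2*kappa*L = 2 * 7.8164e+09 * 0.78e-9
= 12.1936
T = exp(-12.1936) = 5.062788e-06

5.062788e-06


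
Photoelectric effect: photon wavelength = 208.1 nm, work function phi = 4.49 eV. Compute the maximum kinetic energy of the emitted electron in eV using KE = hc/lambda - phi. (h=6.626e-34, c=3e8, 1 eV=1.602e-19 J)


E_photon = hc / lambda
= (6.626e-34)(3e8) / (208.1e-9)
= 9.5521e-19 J
= 5.9626 eV
KE = E_photon - phi
= 5.9626 - 4.49
= 1.4726 eV

1.4726


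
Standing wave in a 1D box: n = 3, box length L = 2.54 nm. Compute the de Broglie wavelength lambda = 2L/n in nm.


lambda = 2L / n
= 2 * 2.54 / 3
= 5.08 / 3
= 1.6933 nm

1.6933


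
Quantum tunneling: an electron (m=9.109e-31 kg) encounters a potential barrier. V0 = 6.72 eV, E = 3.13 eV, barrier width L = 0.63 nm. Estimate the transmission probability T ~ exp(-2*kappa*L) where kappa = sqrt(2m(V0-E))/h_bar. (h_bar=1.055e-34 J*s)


V0 - E = 3.59 eV = 5.7512e-19 J
kappa = sqrt(2 * m * (V0-E)) / h_bar
= sqrt(2 * 9.109e-31 * 5.7512e-19) / 1.055e-34
= 9.7023e+09 /m
2*kappa*L = 2 * 9.7023e+09 * 0.63e-9
= 12.2249
T = exp(-12.2249) = 4.906523e-06

4.906523e-06


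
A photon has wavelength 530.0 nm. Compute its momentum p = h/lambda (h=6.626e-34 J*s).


p = h / lambda
= 6.626e-34 / (530.0e-9)
= 6.626e-34 / 5.3000e-07
= 1.2502e-27 kg*m/s

1.2502e-27


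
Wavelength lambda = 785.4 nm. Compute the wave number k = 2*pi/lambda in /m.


k = 2 * pi / lambda
= 6.2832 / (785.4e-9)
= 6.2832 / 7.8540e-07
= 8.0000e+06 /m

8.0000e+06


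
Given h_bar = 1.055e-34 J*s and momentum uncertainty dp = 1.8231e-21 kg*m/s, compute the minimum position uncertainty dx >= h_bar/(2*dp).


dx = h_bar / (2 * dp)
= 1.055e-34 / (2 * 1.8231e-21)
= 1.055e-34 / 3.6462e-21
= 2.8934e-14 m

2.8934e-14


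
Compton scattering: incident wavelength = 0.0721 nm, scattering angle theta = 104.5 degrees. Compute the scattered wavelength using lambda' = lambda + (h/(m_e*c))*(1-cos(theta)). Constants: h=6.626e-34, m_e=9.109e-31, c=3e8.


Compton wavelength: h/(m_e*c) = 2.4247e-12 m
d_lambda = 2.4247e-12 * (1 - cos(104.5 deg))
= 2.4247e-12 * 1.25038
= 3.0318e-12 m = 0.003032 nm
lambda' = 0.0721 + 0.003032
= 0.075132 nm

0.075132


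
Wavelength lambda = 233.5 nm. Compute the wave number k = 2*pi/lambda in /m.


k = 2 * pi / lambda
= 6.2832 / (233.5e-9)
= 6.2832 / 2.3350e-07
= 2.6909e+07 /m

2.6909e+07


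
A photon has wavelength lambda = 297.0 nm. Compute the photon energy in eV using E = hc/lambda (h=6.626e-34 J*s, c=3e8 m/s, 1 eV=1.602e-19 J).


E = hc / lambda
= (6.626e-34)(3e8) / (297.0e-9)
= 1.9878e-25 / 2.9700e-07
= 6.6929e-19 J
Converting to eV: 6.6929e-19 / 1.602e-19
= 4.1779 eV

4.1779


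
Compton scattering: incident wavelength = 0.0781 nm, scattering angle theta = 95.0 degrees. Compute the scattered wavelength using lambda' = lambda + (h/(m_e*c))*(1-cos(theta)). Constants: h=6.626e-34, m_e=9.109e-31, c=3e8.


Compton wavelength: h/(m_e*c) = 2.4247e-12 m
d_lambda = 2.4247e-12 * (1 - cos(95.0 deg))
= 2.4247e-12 * 1.087156
= 2.6360e-12 m = 0.002636 nm
lambda' = 0.0781 + 0.002636
= 0.080736 nm

0.080736


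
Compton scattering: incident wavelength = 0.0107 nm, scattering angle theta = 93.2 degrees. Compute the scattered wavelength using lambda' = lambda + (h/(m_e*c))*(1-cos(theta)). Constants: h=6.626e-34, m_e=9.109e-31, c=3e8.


Compton wavelength: h/(m_e*c) = 2.4247e-12 m
d_lambda = 2.4247e-12 * (1 - cos(93.2 deg))
= 2.4247e-12 * 1.055822
= 2.5601e-12 m = 0.00256 nm
lambda' = 0.0107 + 0.00256
= 0.01326 nm

0.01326


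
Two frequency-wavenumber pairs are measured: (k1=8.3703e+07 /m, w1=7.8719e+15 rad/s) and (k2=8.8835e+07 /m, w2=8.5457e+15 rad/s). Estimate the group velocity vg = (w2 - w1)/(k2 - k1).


vg = (w2 - w1) / (k2 - k1)
= (8.5457e+15 - 7.8719e+15) / (8.8835e+07 - 8.3703e+07)
= 6.7380e+14 / 5.1320e+06
= 1.3129e+08 m/s

1.3129e+08


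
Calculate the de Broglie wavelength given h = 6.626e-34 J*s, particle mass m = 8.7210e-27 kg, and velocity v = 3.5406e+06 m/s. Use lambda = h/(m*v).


lambda = h / (m * v)
= 6.626e-34 / (8.7210e-27 * 3.5406e+06)
= 6.626e-34 / 3.0878e-20
= 2.1459e-14 m

2.1459e-14


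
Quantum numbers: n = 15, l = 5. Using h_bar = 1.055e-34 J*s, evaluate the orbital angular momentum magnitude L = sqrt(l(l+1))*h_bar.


L = sqrt(l*(l+1)) * h_bar
= sqrt(5 * 6) * 1.055e-34
= sqrt(30) * 1.055e-34
= 5.4772 * 1.055e-34
= 5.7785e-34 J*s

5.7785e-34


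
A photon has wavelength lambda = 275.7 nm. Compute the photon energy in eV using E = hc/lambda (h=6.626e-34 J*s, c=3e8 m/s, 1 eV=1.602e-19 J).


E = hc / lambda
= (6.626e-34)(3e8) / (275.7e-9)
= 1.9878e-25 / 2.7570e-07
= 7.2100e-19 J
Converting to eV: 7.2100e-19 / 1.602e-19
= 4.5006 eV

4.5006


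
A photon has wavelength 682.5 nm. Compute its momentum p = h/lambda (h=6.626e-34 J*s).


p = h / lambda
= 6.626e-34 / (682.5e-9)
= 6.626e-34 / 6.8250e-07
= 9.7084e-28 kg*m/s

9.7084e-28


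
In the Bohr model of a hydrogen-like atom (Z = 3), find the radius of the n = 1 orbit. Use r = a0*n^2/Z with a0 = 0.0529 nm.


r = a0 * n^2 / Z
= 0.0529 * 1^2 / 3
= 0.0529 * 1 / 3
= 0.0176 nm

0.0176


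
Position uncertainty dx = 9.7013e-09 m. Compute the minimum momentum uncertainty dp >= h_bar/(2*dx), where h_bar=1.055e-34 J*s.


dp = h_bar / (2 * dx)
= 1.055e-34 / (2 * 9.7013e-09)
= 1.055e-34 / 1.9403e-08
= 5.4374e-27 kg*m/s

5.4374e-27


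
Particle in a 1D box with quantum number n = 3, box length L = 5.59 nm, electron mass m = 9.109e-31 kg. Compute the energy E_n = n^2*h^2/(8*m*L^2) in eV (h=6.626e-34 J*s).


E = n^2 * h^2 / (8 * m * L^2)
= 3^2 * (6.626e-34)^2 / (8 * 9.109e-31 * (5.59e-9)^2)
= 9 * 4.3904e-67 / (8 * 9.109e-31 * 3.1248e-17)
= 1.7352e-20 J
= 0.1083 eV

0.1083


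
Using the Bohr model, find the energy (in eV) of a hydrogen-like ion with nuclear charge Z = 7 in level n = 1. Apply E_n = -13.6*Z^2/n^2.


E_n = -13.6 * Z^2 / n^2
= -13.6 * 7^2 / 1^2
= -13.6 * 49 / 1
= -666.4 eV

-666.4


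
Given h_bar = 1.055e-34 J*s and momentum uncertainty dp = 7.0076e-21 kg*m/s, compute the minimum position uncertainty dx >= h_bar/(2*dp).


dx = h_bar / (2 * dp)
= 1.055e-34 / (2 * 7.0076e-21)
= 1.055e-34 / 1.4015e-20
= 7.5275e-15 m

7.5275e-15


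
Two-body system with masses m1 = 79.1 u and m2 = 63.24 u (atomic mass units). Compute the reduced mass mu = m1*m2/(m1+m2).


mu = m1 * m2 / (m1 + m2)
= 79.1 * 63.24 / (79.1 + 63.24)
= 5002.284 / 142.34
= 35.1432 u

35.1432


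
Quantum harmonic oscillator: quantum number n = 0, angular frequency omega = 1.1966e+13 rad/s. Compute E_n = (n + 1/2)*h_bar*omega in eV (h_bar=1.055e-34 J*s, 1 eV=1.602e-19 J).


E = (n + 1/2) * h_bar * omega
= (0 + 0.5) * 1.055e-34 * 1.1966e+13
= 0.5 * 1.2624e-21
= 6.3121e-22 J
= 0.0039 eV

0.0039


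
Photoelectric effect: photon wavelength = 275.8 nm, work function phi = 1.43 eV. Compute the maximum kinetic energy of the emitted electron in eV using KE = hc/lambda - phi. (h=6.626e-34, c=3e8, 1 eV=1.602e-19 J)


E_photon = hc / lambda
= (6.626e-34)(3e8) / (275.8e-9)
= 7.2074e-19 J
= 4.499 eV
KE = E_photon - phi
= 4.499 - 1.43
= 3.069 eV

3.069


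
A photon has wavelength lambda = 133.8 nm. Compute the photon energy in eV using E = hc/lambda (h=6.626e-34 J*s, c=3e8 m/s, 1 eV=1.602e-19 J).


E = hc / lambda
= (6.626e-34)(3e8) / (133.8e-9)
= 1.9878e-25 / 1.3380e-07
= 1.4857e-18 J
Converting to eV: 1.4857e-18 / 1.602e-19
= 9.2737 eV

9.2737


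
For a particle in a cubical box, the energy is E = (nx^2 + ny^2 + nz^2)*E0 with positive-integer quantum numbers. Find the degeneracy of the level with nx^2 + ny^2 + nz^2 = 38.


Enumerate all (nx, ny, nz) with nx^2 + ny^2 + nz^2 = 38:
(1,1,6)
(1,6,1)
(2,3,5)
(2,5,3)
(3,2,5)
(3,5,2)
(5,2,3)
(5,3,2)
(6,1,1)
Total degeneracy = 9

9


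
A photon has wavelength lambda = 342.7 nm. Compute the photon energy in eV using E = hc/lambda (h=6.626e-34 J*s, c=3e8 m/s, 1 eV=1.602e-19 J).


E = hc / lambda
= (6.626e-34)(3e8) / (342.7e-9)
= 1.9878e-25 / 3.4270e-07
= 5.8004e-19 J
Converting to eV: 5.8004e-19 / 1.602e-19
= 3.6207 eV

3.6207


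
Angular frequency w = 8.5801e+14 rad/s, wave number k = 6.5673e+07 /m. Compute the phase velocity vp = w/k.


vp = w / k
= 8.5801e+14 / 6.5673e+07
= 1.3065e+07 m/s

1.3065e+07


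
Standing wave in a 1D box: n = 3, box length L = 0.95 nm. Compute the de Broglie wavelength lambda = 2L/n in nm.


lambda = 2L / n
= 2 * 0.95 / 3
= 1.9 / 3
= 0.6333 nm

0.6333


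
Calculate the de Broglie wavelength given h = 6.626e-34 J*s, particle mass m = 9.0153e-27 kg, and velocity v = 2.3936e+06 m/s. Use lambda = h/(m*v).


lambda = h / (m * v)
= 6.626e-34 / (9.0153e-27 * 2.3936e+06)
= 6.626e-34 / 2.1579e-20
= 3.0706e-14 m

3.0706e-14


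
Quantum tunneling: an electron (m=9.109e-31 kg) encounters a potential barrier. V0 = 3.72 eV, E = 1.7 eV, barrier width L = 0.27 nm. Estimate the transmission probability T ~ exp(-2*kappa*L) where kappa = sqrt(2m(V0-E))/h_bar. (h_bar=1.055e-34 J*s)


V0 - E = 2.02 eV = 3.2360e-19 J
kappa = sqrt(2 * m * (V0-E)) / h_bar
= sqrt(2 * 9.109e-31 * 3.2360e-19) / 1.055e-34
= 7.2779e+09 /m
2*kappa*L = 2 * 7.2779e+09 * 0.27e-9
= 3.9301
T = exp(-3.9301) = 1.964260e-02

1.964260e-02


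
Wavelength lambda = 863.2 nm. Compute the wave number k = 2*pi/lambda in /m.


k = 2 * pi / lambda
= 6.2832 / (863.2e-9)
= 6.2832 / 8.6320e-07
= 7.2789e+06 /m

7.2789e+06


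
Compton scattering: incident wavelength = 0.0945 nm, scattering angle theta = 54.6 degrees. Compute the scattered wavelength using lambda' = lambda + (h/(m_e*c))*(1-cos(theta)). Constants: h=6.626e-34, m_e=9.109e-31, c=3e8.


Compton wavelength: h/(m_e*c) = 2.4247e-12 m
d_lambda = 2.4247e-12 * (1 - cos(54.6 deg))
= 2.4247e-12 * 0.420719
= 1.0201e-12 m = 0.00102 nm
lambda' = 0.0945 + 0.00102
= 0.09552 nm

0.09552


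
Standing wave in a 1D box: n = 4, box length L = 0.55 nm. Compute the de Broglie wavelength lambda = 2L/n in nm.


lambda = 2L / n
= 2 * 0.55 / 4
= 1.1 / 4
= 0.275 nm

0.275


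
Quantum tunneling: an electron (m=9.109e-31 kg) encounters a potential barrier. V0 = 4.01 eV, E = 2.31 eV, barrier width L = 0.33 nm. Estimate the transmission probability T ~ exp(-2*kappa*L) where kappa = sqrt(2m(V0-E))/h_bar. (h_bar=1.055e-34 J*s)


V0 - E = 1.7 eV = 2.7234e-19 J
kappa = sqrt(2 * m * (V0-E)) / h_bar
= sqrt(2 * 9.109e-31 * 2.7234e-19) / 1.055e-34
= 6.6766e+09 /m
2*kappa*L = 2 * 6.6766e+09 * 0.33e-9
= 4.4065
T = exp(-4.4065) = 1.219733e-02

1.219733e-02


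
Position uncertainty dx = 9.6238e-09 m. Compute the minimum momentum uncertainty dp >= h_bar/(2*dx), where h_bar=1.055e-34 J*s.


dp = h_bar / (2 * dx)
= 1.055e-34 / (2 * 9.6238e-09)
= 1.055e-34 / 1.9248e-08
= 5.4812e-27 kg*m/s

5.4812e-27


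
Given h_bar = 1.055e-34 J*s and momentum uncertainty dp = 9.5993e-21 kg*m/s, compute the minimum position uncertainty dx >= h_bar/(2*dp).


dx = h_bar / (2 * dp)
= 1.055e-34 / (2 * 9.5993e-21)
= 1.055e-34 / 1.9199e-20
= 5.4952e-15 m

5.4952e-15


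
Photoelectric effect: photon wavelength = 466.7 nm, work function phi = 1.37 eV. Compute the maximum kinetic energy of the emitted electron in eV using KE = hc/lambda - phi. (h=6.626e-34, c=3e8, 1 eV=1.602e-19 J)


E_photon = hc / lambda
= (6.626e-34)(3e8) / (466.7e-9)
= 4.2593e-19 J
= 2.6587 eV
KE = E_photon - phi
= 2.6587 - 1.37
= 1.2887 eV

1.2887


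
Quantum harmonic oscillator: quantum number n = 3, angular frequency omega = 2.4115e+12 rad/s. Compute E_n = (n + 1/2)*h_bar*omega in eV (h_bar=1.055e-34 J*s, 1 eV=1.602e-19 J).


E = (n + 1/2) * h_bar * omega
= (3 + 0.5) * 1.055e-34 * 2.4115e+12
= 3.5 * 2.5441e-22
= 8.9045e-22 J
= 0.0056 eV

0.0056


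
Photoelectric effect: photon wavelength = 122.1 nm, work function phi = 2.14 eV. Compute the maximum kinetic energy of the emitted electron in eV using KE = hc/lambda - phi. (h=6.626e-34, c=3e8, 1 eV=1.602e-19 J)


E_photon = hc / lambda
= (6.626e-34)(3e8) / (122.1e-9)
= 1.6280e-18 J
= 10.1624 eV
KE = E_photon - phi
= 10.1624 - 2.14
= 8.0224 eV

8.0224


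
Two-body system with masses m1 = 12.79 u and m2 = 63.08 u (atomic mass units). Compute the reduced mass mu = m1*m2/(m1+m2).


mu = m1 * m2 / (m1 + m2)
= 12.79 * 63.08 / (12.79 + 63.08)
= 806.7932 / 75.87
= 10.6339 u

10.6339


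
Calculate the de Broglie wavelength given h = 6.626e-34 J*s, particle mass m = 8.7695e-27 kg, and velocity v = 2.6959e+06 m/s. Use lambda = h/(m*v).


lambda = h / (m * v)
= 6.626e-34 / (8.7695e-27 * 2.6959e+06)
= 6.626e-34 / 2.3642e-20
= 2.8027e-14 m

2.8027e-14


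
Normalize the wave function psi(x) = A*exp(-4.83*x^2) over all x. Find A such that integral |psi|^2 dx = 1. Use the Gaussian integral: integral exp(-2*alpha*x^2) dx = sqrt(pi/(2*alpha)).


integral |psi|^2 dx = A^2 * sqrt(pi/(2*alpha)) = 1
A^2 = sqrt(2*alpha/pi)
= sqrt(2 * 4.83 / pi)
= 1.753532
A = sqrt(1.753532)
= 1.3242

1.3242


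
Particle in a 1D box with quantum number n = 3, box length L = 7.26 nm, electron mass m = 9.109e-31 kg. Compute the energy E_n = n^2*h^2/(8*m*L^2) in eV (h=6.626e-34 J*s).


E = n^2 * h^2 / (8 * m * L^2)
= 3^2 * (6.626e-34)^2 / (8 * 9.109e-31 * (7.26e-9)^2)
= 9 * 4.3904e-67 / (8 * 9.109e-31 * 5.2708e-17)
= 1.0288e-20 J
= 0.0642 eV

0.0642


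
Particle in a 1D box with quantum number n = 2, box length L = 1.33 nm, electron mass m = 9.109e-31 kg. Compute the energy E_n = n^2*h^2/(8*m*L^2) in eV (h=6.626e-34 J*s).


E = n^2 * h^2 / (8 * m * L^2)
= 2^2 * (6.626e-34)^2 / (8 * 9.109e-31 * (1.33e-9)^2)
= 4 * 4.3904e-67 / (8 * 9.109e-31 * 1.7689e-18)
= 1.3624e-19 J
= 0.8504 eV

0.8504


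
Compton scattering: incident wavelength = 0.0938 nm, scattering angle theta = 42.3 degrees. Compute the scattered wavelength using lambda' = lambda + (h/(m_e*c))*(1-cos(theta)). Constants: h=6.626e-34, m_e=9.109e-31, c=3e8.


Compton wavelength: h/(m_e*c) = 2.4247e-12 m
d_lambda = 2.4247e-12 * (1 - cos(42.3 deg))
= 2.4247e-12 * 0.260369
= 6.3132e-13 m = 0.000631 nm
lambda' = 0.0938 + 0.000631
= 0.094431 nm

0.094431


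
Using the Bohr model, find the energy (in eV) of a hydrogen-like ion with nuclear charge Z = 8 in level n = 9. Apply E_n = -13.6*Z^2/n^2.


E_n = -13.6 * Z^2 / n^2
= -13.6 * 8^2 / 9^2
= -13.6 * 64 / 81
= -10.7457 eV

-10.7457


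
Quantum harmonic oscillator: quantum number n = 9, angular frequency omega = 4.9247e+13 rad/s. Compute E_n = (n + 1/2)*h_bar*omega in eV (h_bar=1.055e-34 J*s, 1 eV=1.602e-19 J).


E = (n + 1/2) * h_bar * omega
= (9 + 0.5) * 1.055e-34 * 4.9247e+13
= 9.5 * 5.1956e-21
= 4.9358e-20 J
= 0.3081 eV

0.3081


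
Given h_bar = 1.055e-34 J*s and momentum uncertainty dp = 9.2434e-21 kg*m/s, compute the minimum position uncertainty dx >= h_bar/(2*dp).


dx = h_bar / (2 * dp)
= 1.055e-34 / (2 * 9.2434e-21)
= 1.055e-34 / 1.8487e-20
= 5.7068e-15 m

5.7068e-15


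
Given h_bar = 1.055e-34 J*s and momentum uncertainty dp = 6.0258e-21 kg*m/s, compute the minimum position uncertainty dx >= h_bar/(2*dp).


dx = h_bar / (2 * dp)
= 1.055e-34 / (2 * 6.0258e-21)
= 1.055e-34 / 1.2052e-20
= 8.7540e-15 m

8.7540e-15


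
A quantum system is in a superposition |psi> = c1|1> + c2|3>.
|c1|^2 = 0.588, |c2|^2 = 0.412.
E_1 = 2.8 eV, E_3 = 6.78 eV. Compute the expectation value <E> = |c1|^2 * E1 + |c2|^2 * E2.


<E> = |c1|^2 * E1 + |c2|^2 * E2
= 0.588 * 2.8 + 0.412 * 6.78
= 1.6464 + 2.7934
= 4.4398 eV

4.4398


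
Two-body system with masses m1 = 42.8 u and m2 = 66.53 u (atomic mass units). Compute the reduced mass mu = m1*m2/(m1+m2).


mu = m1 * m2 / (m1 + m2)
= 42.8 * 66.53 / (42.8 + 66.53)
= 2847.484 / 109.33
= 26.0449 u

26.0449


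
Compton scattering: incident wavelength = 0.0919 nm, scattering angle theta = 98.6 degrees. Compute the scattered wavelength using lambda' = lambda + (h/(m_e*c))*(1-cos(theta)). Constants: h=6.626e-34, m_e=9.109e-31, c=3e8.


Compton wavelength: h/(m_e*c) = 2.4247e-12 m
d_lambda = 2.4247e-12 * (1 - cos(98.6 deg))
= 2.4247e-12 * 1.149535
= 2.7873e-12 m = 0.002787 nm
lambda' = 0.0919 + 0.002787
= 0.094687 nm

0.094687


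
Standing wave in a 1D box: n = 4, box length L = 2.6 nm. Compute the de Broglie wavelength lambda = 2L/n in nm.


lambda = 2L / n
= 2 * 2.6 / 4
= 5.2 / 4
= 1.3 nm

1.3


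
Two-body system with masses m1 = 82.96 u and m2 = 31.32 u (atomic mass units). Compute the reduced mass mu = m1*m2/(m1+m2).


mu = m1 * m2 / (m1 + m2)
= 82.96 * 31.32 / (82.96 + 31.32)
= 2598.3072 / 114.28
= 22.7363 u

22.7363


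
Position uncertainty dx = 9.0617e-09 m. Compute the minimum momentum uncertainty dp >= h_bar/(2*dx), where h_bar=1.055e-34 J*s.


dp = h_bar / (2 * dx)
= 1.055e-34 / (2 * 9.0617e-09)
= 1.055e-34 / 1.8123e-08
= 5.8212e-27 kg*m/s

5.8212e-27


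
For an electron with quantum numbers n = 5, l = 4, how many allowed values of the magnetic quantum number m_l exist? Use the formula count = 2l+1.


m_l ranges from -l to +l in integer steps
So m_l goes from -4 to +4
Count = 2l + 1 = 2*4 + 1
= 9

9


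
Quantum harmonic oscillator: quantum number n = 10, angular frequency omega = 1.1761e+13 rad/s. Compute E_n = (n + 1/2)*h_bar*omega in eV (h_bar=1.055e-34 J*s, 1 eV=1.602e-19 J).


E = (n + 1/2) * h_bar * omega
= (10 + 0.5) * 1.055e-34 * 1.1761e+13
= 10.5 * 1.2408e-21
= 1.3028e-20 J
= 0.0813 eV

0.0813


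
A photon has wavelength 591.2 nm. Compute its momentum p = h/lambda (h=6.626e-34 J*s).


p = h / lambda
= 6.626e-34 / (591.2e-9)
= 6.626e-34 / 5.9120e-07
= 1.1208e-27 kg*m/s

1.1208e-27


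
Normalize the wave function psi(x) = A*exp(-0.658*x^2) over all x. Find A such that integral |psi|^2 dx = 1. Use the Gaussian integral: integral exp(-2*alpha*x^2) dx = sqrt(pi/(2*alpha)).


integral |psi|^2 dx = A^2 * sqrt(pi/(2*alpha)) = 1
A^2 = sqrt(2*alpha/pi)
= sqrt(2 * 0.658 / pi)
= 0.647222
A = sqrt(0.647222)
= 0.8045

0.8045


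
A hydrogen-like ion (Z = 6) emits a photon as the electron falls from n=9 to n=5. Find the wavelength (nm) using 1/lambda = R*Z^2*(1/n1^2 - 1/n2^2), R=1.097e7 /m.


1/lambda = R * Z^2 * (1/n1^2 - 1/n2^2)
= 1.097e7 * 6^2 * (1/5^2 - 1/9^2)
= 1.097e7 * 36 * (0.04 - 0.012346)
= 1.0921e+07 /m
lambda = 1 / 1.0921e+07
= 91.5647 nm

91.5647


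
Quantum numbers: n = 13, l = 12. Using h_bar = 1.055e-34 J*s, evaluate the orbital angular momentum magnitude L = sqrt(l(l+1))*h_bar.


L = sqrt(l*(l+1)) * h_bar
= sqrt(12 * 13) * 1.055e-34
= sqrt(156) * 1.055e-34
= 12.49 * 1.055e-34
= 1.3177e-33 J*s

1.3177e-33


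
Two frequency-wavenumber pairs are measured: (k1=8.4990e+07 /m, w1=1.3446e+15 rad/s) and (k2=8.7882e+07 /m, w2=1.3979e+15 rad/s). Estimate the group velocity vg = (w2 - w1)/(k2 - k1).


vg = (w2 - w1) / (k2 - k1)
= (1.3979e+15 - 1.3446e+15) / (8.7882e+07 - 8.4990e+07)
= 5.3300e+13 / 2.8920e+06
= 1.8430e+07 m/s

1.8430e+07


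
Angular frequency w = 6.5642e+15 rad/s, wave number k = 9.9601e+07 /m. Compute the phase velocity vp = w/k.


vp = w / k
= 6.5642e+15 / 9.9601e+07
= 6.5905e+07 m/s

6.5905e+07


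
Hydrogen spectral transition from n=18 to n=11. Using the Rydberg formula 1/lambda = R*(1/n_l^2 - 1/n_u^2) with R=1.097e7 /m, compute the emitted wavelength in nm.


1/lambda = R * (1/n_l^2 - 1/n_u^2)
= 1.097e7 * (1/11^2 - 1/18^2)
= 1.097e7 * (0.008264 - 0.003086)
= 1.097e7 * 0.005178
= 5.6803e+04 /m
lambda = 1 / 5.6803e+04 = 17604.663 nm

17604.663


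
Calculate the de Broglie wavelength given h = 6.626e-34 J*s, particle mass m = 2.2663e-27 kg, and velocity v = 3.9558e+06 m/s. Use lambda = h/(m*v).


lambda = h / (m * v)
= 6.626e-34 / (2.2663e-27 * 3.9558e+06)
= 6.626e-34 / 8.9650e-21
= 7.3909e-14 m

7.3909e-14


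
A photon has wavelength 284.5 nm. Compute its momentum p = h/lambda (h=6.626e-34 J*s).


p = h / lambda
= 6.626e-34 / (284.5e-9)
= 6.626e-34 / 2.8450e-07
= 2.3290e-27 kg*m/s

2.3290e-27


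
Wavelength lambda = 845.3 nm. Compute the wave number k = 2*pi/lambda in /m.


k = 2 * pi / lambda
= 6.2832 / (845.3e-9)
= 6.2832 / 8.4530e-07
= 7.4331e+06 /m

7.4331e+06


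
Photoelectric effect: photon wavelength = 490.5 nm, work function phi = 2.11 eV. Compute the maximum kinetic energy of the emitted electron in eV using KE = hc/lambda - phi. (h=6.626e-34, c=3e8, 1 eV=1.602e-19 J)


E_photon = hc / lambda
= (6.626e-34)(3e8) / (490.5e-9)
= 4.0526e-19 J
= 2.5297 eV
KE = E_photon - phi
= 2.5297 - 2.11
= 0.4197 eV

0.4197


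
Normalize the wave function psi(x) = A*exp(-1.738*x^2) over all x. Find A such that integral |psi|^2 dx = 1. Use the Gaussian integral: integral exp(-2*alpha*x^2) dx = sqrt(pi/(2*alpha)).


integral |psi|^2 dx = A^2 * sqrt(pi/(2*alpha)) = 1
A^2 = sqrt(2*alpha/pi)
= sqrt(2 * 1.738 / pi)
= 1.051877
A = sqrt(1.051877)
= 1.0256

1.0256


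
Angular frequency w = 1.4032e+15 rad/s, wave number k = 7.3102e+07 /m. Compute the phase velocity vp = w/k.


vp = w / k
= 1.4032e+15 / 7.3102e+07
= 1.9195e+07 m/s

1.9195e+07


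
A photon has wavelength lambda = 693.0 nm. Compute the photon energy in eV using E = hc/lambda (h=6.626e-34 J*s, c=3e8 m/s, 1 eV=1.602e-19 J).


E = hc / lambda
= (6.626e-34)(3e8) / (693.0e-9)
= 1.9878e-25 / 6.9300e-07
= 2.8684e-19 J
Converting to eV: 2.8684e-19 / 1.602e-19
= 1.7905 eV

1.7905


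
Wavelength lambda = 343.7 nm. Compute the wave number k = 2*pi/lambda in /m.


k = 2 * pi / lambda
= 6.2832 / (343.7e-9)
= 6.2832 / 3.4370e-07
= 1.8281e+07 /m

1.8281e+07


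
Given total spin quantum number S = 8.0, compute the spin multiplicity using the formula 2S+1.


Spin multiplicity = 2S + 1
= 2 * 8.0 + 1
= 16.0 + 1
= 17

17


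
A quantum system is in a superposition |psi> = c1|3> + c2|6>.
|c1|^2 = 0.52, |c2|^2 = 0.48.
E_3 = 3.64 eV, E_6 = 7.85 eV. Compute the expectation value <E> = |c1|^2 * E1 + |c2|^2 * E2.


<E> = |c1|^2 * E1 + |c2|^2 * E2
= 0.52 * 3.64 + 0.48 * 7.85
= 1.8928 + 3.768
= 5.6608 eV

5.6608


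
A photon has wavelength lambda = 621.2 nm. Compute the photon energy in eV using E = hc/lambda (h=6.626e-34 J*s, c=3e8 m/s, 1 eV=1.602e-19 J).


E = hc / lambda
= (6.626e-34)(3e8) / (621.2e-9)
= 1.9878e-25 / 6.2120e-07
= 3.1999e-19 J
Converting to eV: 3.1999e-19 / 1.602e-19
= 1.9975 eV

1.9975
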